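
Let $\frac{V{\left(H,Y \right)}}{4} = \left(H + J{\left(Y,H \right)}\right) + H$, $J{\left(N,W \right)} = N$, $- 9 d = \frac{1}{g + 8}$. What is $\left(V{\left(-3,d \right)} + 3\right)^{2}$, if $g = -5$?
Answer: $\frac{326041}{729} \approx 447.24$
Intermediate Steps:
$d = - \frac{1}{27}$ ($d = - \frac{1}{9 \left(-5 + 8\right)} = - \frac{1}{9 \cdot 3} = \left(- \frac{1}{9}\right) \frac{1}{3} = - \frac{1}{27} \approx -0.037037$)
$V{\left(H,Y \right)} = 4 Y + 8 H$ ($V{\left(H,Y \right)} = 4 \left(\left(H + Y\right) + H\right) = 4 \left(Y + 2 H\right) = 4 Y + 8 H$)
$\left(V{\left(-3,d \right)} + 3\right)^{2} = \left(\left(4 \left(- \frac{1}{27}\right) + 8 \left(-3\right)\right) + 3\right)^{2} = \left(\left(- \frac{4}{27} - 24\right) + 3\right)^{2} = \left(- \frac{652}{27} + 3\right)^{2} = \left(- \frac{571}{27}\right)^{2} = \frac{326041}{729}$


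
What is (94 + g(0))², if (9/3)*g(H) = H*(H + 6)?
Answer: 8836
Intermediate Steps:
g(H) = H*(6 + H)/3 (g(H) = (H*(H + 6))/3 = (H*(6 + H))/3 = H*(6 + H)/3)
(94 + g(0))² = (94 + (⅓)*0*(6 + 0))² = (94 + (⅓)*0*6)² = (94 + 0)² = 94² = 8836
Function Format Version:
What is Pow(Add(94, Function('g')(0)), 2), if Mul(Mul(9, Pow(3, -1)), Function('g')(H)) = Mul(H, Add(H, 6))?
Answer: 8836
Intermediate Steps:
Function('g')(H) = Mul(Rational(1, 3), H, Add(6, H)) (Function('g')(H) = Mul(Rational(1, 3), Mul(H, Add(H, 6))) = Mul(Rational(1, 3), Mul(H, Add(6, H))) = Mul(Rational(1, 3), H, Add(6, H)))
Pow(Add(94, Function('g')(0)), 2) = Pow(Add(94, Mul(Rational(1, 3), 0, Add(6, 0))), 2) = Pow(Add(94, Mul(Rational(1, 3), 0, 6)), 2) = Pow(Add(94, 0), 2) = Pow(94, 2) = 8836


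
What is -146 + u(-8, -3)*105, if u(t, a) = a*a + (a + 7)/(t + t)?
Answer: 3091/4 ≈ 772.75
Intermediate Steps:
u(t, a) = a**2 + (7 + a)/(2*t) (u(t, a) = a**2 + (7 + a)/((2*t)) = a**2 + (7 + a)*(1/(2*t)) = a**2 + (7 + a)/(2*t))
-146 + u(-8, -3)*105 = -146 + ((1/2)*(7 - 3 + 2*(-8)*(-3)**2)/(-8))*105 = -146 + ((1/2)*(-1/8)*(7 - 3 + 2*(-8)*9))*105 = -146 + ((1/2)*(-1/8)*(7 - 3 - 144))*105 = -146 + ((1/2)*(-1/8)*(-140))*105 = -146 + (35/4)*105 = -146 + 3675/4 = 3091/4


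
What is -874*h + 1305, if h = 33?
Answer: -27537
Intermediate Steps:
-874*h + 1305 = -874*33 + 1305 = -28842 + 1305 = -27537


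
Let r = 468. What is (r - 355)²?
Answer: 12769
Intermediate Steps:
(r - 355)² = (468 - 355)² = 113² = 12769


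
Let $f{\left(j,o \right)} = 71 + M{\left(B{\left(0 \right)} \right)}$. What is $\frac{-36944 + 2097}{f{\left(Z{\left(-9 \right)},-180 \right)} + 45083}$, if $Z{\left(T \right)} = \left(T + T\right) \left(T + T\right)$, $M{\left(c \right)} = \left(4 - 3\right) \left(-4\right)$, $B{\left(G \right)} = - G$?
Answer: $- \frac{34847}{45150} \approx -0.7718$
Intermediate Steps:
$M{\left(c \right)} = -4$ ($M{\left(c \right)} = 1 \left(-4\right) = -4$)
$Z{\left(T \right)} = 4 T^{2}$ ($Z{\left(T \right)} = 2 T 2 T = 4 T^{2}$)
$f{\left(j,o \right)} = 67$ ($f{\left(j,o \right)} = 71 - 4 = 67$)
$\frac{-36944 + 2097}{f{\left(Z{\left(-9 \right)},-180 \right)} + 45083} = \frac{-36944 + 2097}{67 + 45083} = - \frac{34847}{45150}$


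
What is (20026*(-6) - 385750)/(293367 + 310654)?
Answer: -505906/604021 ≈ -0.83756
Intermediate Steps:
(20026*(-6) - 385750)/(293367 + 310654) = (-120156 - 385750)/604021 = -505906*1/604021 = -505906/604021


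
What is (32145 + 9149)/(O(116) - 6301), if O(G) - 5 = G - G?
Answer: -20647/3148 ≈ -6.5588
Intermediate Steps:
O(G) = 5 (O(G) = 5 + (G - G) = 5 + 0 = 5)
(32145 + 9149)/(O(116) - 6301) = (32145 + 9149)/(5 - 6301) = 41294/(-6296) = 41294*(-1/6296) = -20647/3148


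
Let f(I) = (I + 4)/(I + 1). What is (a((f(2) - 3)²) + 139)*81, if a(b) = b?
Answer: 11340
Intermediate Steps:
f(I) = (4 + I)/(1 + I)
(a((f(2) - 3)²) + 139)*81 = (((4 + 2)/(1 + 2) - 3)² + 139)*81 = ((6/3 - 3)² + 139)*81 = (((⅓)*6 - 3)² + 139)*81 = ((2 - 3)² + 139)*81 = ((-1)² + 139)*81 = (1 + 139)*81 = 140*81 = 11340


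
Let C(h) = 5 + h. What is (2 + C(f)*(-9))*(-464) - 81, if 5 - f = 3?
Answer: 28223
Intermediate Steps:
f = 2 (f = 5 - 1*3 = 5 - 3 = 2)
(2 + C(f)*(-9))*(-464) - 81 = (2 + (5 + 2)*(-9))*(-464) - 81 = (2 + 7*(-9))*(-464) - 81 = (2 - 63)*(-464) - 81 = -61*(-464) - 81 = 28304 - 81 = 28223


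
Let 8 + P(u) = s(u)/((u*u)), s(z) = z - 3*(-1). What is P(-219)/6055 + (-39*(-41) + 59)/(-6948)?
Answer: -26897608699/112095888030 ≈ -0.23995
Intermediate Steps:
s(z) = 3 + z (s(z) = z + 3 = 3 + z)
P(u) = -8 + (3 + u)/u² (P(u) = -8 + (3 + u)/((u*u)) = -8 + (3 + u)/(u²) = -8 + (3 + u)/u²)
P(-219)/6055 + (-39*(-41) + 59)/(-6948) = (-8 + 1/(-219) + 3/(-219)²)/6055 + (-39*(-41) + 59)/(-6948) = (-8 - 1/219 + 3*(1/47961))*(1/6055) + (1599 + 59)*(-1/6948) = (-8 - 1/219 + 1/15987)*(1/6055) + 1658*(-1/6948) = -42656/5329*1/6055 - 829/3474 = -42656/32267095 - 829/3474 = -26897608699/112095888030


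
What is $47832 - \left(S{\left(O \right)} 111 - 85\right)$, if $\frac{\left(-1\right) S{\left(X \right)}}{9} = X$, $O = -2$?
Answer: $45919$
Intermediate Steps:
$S{\left(X \right)} = - 9 X$
$47832 - \left(S{\left(O \right)} 111 - 85\right) = 47832 - \left(\left(-9\right) \left(-2\right) 111 - 85\right) = 47832 - \left(18 \cdot 111 - 85\right) = 47832 - \left(1998 - 85\right) = 47832 - 1913 = 45919$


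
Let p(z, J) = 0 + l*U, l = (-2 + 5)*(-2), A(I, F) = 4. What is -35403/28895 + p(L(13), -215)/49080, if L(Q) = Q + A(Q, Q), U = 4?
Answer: -14485606/11818055 ≈ -1.2257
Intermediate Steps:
l = -6 (l = 3*(-2) = -6)
L(Q) = 4 + Q (L(Q) = Q + 4 = 4 + Q)
p(z, J) = -24 (p(z, J) = 0 - 6*4 = 0 - 24 = -24)
-35403/28895 + p(L(13), -215)/49080 = -35403/28895 - 24/49080 = -35403*1/28895 - 24*1/49080 = -35403/28895 - 1/2045 = -14485606/11818055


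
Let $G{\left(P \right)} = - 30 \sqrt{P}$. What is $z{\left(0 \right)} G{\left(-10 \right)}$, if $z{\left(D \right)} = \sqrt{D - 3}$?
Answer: $30 \sqrt{30} \approx 164.32$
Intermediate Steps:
$z{\left(D \right)} = \sqrt{-3 + D}$
$z{\left(0 \right)} G{\left(-10 \right)} = \sqrt{-3 + 0} \left(- 30 \sqrt{-10}\right) = \sqrt{-3} \left(- 30 i \sqrt{10}\right) = i \sqrt{3} \left(- 30 i \sqrt{10}\right) = 30 \sqrt{30}$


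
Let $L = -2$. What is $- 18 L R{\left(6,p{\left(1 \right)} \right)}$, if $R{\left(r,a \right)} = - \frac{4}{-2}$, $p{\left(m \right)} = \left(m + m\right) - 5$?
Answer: $72$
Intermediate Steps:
$p{\left(m \right)} = -5 + 2 m$ ($p{\left(m \right)} = 2 m - 5 = -5 + 2 m$)
$R{\left(r,a \right)} = 2$ ($R{\left(r,a \right)} = \left(-4\right) \left(- \frac{1}{2}\right) = 2$)
$- 18 L R{\left(6,p{\left(1 \right)} \right)} = \left(-18\right) \left(-2\right) 2 = 36 \cdot 2 = 72$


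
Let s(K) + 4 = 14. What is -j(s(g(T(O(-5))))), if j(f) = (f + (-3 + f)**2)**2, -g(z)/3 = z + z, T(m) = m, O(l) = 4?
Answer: -3481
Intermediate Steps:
g(z) = -6*z (g(z) = -3*(z + z) = -6*z)
s(K) = 10 (s(K) = -4 + 14 = 10)
-j(s(g(T(O(-5))))) = -(10 + (-3 + 10)**2)**2 = -(10 + 7**2)**2 = -(10 + 49)**2 = -1*59**2 = -1*3481 = -3481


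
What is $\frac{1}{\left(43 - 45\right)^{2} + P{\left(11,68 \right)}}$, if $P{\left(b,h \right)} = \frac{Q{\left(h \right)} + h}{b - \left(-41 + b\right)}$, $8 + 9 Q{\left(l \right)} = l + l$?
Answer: $\frac{369}{2216} \approx 0.16652$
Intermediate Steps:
$Q{\left(l \right)} = - \frac{8}{9} + \frac{2 l}{9}$ ($Q{\left(l \right)} = - \frac{8}{9} + \frac{l + l}{9} = - \frac{8}{9} + \frac{2 l}{9}$)
$P{\left(b,h \right)} = - \frac{8}{369} + \frac{11 h}{369}$ ($P{\left(b,h \right)} = \frac{\left(- \frac{8}{9} + \frac{2 h}{9}\right) + h}{b - \left(-41 + b\right)} = \frac{- \frac{8}{9} + \frac{11 h}{9}}{41} = \left(- \frac{8}{9} + \frac{11 h}{9}\right) \frac{1}{41} = - \frac{8}{369} + \frac{11 h}{369}$)
$\frac{1}{\left(43 - 45\right)^{2} + P{\left(11,68 \right)}} = \frac{1}{\left(43 - 45\right)^{2} + \left(- \frac{8}{369} + \frac{11}{369} \cdot 68\right)} = \frac{1}{\left(-2\right)^{2} + \left(- \frac{8}{369} + \frac{748}{369}\right)} = \frac{1}{4 + \frac{740}{369}} = \frac{1}{\frac{2216}{369}} = \frac{369}{2216}$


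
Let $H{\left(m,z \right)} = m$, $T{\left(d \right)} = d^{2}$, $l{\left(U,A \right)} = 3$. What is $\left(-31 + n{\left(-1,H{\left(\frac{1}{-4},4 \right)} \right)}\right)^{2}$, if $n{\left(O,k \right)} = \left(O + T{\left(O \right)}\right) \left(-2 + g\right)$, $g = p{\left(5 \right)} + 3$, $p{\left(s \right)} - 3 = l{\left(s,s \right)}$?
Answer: $961$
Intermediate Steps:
$p{\left(s \right)} = 6$ ($p{\left(s \right)} = 3 + 3 = 6$)
$g = 9$ ($g = 6 + 3 = 9$)
$n{\left(O,k \right)} = 7 O + 7 O^{2}$ ($n{\left(O,k \right)} = \left(O + O^{2}\right) \left(-2 + 9\right) = \left(O + O^{2}\right) 7 = 7 O + 7 O^{2}$)
$\left(-31 + n{\left(-1,H{\left(\frac{1}{-4},4 \right)} \right)}\right)^{2} = \left(-31 + 7 \left(-1\right) \left(1 - 1\right)\right)^{2} = \left(-31 + 7 \left(-1\right) 0\right)^{2} = \left(-31 + 0\right)^{2} = \left(-31\right)^{2} = 961$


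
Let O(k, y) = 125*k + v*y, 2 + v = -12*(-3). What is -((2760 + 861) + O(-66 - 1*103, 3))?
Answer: 17402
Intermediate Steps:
v = 34 (v = -2 - 12*(-3) = -2 + 36 = 34)
O(k, y) = 34*y + 125*k (O(k, y) = 125*k + 34*y = 34*y + 125*k)
-((2760 + 861) + O(-66 - 1*103, 3)) = -((2760 + 861) + (34*3 + 125*(-66 - 1*103))) = -(3621 + (102 + 125*(-66 - 103))) = -(3621 + (102 + 125*(-169))) = -(3621 + (102 - 21125)) = -(3621 - 21023) = -1*(-17402) = 17402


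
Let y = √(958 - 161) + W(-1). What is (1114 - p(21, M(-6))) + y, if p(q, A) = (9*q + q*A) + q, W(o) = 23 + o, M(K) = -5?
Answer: 1031 + √797 ≈ 1059.2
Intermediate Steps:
p(q, A) = 10*q + A*q (p(q, A) = (9*q + A*q) + q = 10*q + A*q)
y = 22 + √797 (y = √(958 - 161) + (23 - 1) = √797 + 22 = 22 + √797 ≈ 50.231)
(1114 - p(21, M(-6))) + y = (1114 - 21*(10 - 5)) + (22 + √797) = (1114 - 21*5) + (22 + √797) = (1114 - 1*105) + (22 + √797) = (1114 - 105) + (22 + √797) = 1009 + (22 + √797) = 1031 + √797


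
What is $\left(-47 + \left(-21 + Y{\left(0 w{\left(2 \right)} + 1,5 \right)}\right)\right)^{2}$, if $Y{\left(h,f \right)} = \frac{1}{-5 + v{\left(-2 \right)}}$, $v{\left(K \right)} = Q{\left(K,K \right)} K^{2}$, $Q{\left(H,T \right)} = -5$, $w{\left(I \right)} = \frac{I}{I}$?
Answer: $\frac{2893401}{625} \approx 4629.4$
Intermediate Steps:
$w{\left(I \right)} = 1$
$v{\left(K \right)} = - 5 K^{2}$
$Y{\left(h,f \right)} = - \frac{1}{25}$ ($Y{\left(h,f \right)} = \frac{1}{-5 - 5 \left(-2\right)^{2}} = \frac{1}{-5 - 20} = \frac{1}{-25} = - \frac{1}{25}$)
$\left(-47 + \left(-21 + Y{\left(0 w{\left(2 \right)} + 1,5 \right)}\right)\right)^{2} = \left(-47 - \frac{526}{25}\right)^{2} = \left(- \frac{1701}{25}\right)^{2} = \frac{2893401}{625}$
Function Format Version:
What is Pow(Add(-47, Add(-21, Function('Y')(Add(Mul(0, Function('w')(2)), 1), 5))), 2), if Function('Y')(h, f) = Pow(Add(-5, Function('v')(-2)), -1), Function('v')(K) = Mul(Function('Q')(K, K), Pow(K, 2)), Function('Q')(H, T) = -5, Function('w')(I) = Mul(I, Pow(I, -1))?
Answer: Rational(2893401, 625) ≈ 4629.4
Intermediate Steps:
Function('w')(I) = 1
Function('v')(K) = Mul(-5, Pow(K, 2))
Function('Y')(h, f) = Rational(-1, 25) (Function('Y')(h, f) = Pow(Add(-5, Mul(-5, Pow(-2, 2))), -1) = Pow(Add(-5, Mul(-5, 4)), -1) = Pow(Add(-5, -20), -1) = Pow(-25, -1) = Rational(-1, 25))
Pow(Add(-47, Add(-21, Function('Y')(Add(Mul(0, Function('w')(2)), 1), 5))), 2) = Pow(Add(-47, Add(-21, Rational(-1, 25))), 2) = Pow(Add(-47, Rational(-526, 25)), 2) = Pow(Rational(-1701, 25), 2) = Rational(2893401, 625)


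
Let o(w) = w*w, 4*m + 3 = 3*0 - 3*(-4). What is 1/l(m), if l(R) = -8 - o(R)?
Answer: -16/209 ≈ -0.076555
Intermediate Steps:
m = 9/4 (m = -3/4 + (3*0 - 3*(-4))/4 = -3/4 + (0 + 12)/4 = -3/4 + (1/4)*12 = -3/4 + 3 = 9/4 ≈ 2.2500)
o(w) = w**2
l(R) = -8 - R**2
1/l(m) = 1/(-8 - (9/4)**2) = 1/(-8 - 1*81/16) = 1/(-8 - 81/16) = 1/(-209/16) = -16/209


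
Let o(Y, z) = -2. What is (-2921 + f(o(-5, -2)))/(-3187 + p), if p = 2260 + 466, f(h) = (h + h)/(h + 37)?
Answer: 102239/16135 ≈ 6.3365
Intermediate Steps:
f(h) = 2*h/(37 + h) (f(h) = (2*h)/(37 + h) = 2*h/(37 + h))
p = 2726
(-2921 + f(o(-5, -2)))/(-3187 + p) = (-2921 + 2*(-2)/(37 - 2))/(-3187 + 2726) = (-2921 + 2*(-2)/35)/(-461) = (-2921 + 2*(-2)*(1/35))*(-1/461) = (-2921 - 4/35)*(-1/461) = -102239/35*(-1/461) = 102239/16135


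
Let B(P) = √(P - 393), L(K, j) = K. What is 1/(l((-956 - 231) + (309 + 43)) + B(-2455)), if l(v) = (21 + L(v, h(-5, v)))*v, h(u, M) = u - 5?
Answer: 339845/230989249474 - I*√178/115494624737 ≈ 1.4713e-6 - 1.1552e-10*I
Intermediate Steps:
h(u, M) = -5 + u
B(P) = √(-393 + P)
l(v) = v*(21 + v) (l(v) = (21 + v)*v = v*(21 + v))
1/(l((-956 - 231) + (309 + 43)) + B(-2455)) = 1/(((-956 - 231) + (309 + 43))*(21 + ((-956 - 231) + (309 + 43))) + √(-393 - 2455)) = 1/((-1187 + 352)*(21 + (-1187 + 352)) + √(-2848)) = 1/(-835*(21 - 835) + 4*I*√178) = 1/(-835*(-814) + 4*I*√178) = 1/(679690 + 4*I*√178)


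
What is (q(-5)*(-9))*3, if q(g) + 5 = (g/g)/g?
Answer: 702/5 ≈ 140.40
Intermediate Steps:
q(g) = -5 + 1/g (q(g) = -5 + (g/g)/g = -5 + 1/g)
(q(-5)*(-9))*3 = ((-5 + 1/(-5))*(-9))*3 = ((-5 - 1/5)*(-9))*3 = -26/5*(-9)*3 = (234/5)*3 = 702/5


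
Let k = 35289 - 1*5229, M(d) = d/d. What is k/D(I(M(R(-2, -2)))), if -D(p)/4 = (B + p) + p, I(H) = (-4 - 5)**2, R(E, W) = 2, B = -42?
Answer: -501/8 ≈ -62.625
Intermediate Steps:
M(d) = 1
I(H) = 81 (I(H) = (-9)**2 = 81)
k = 30060 (k = 35289 - 5229 = 30060)
D(p) = 168 - 8*p (D(p) = -4*((-42 + p) + p) = -4*(-42 + 2*p) = 168 - 8*p)
k/D(I(M(R(-2, -2)))) = 30060/(168 - 8*81) = 30060/(168 - 648) = 30060/(-480) = 30060*(-1/480) = -501/8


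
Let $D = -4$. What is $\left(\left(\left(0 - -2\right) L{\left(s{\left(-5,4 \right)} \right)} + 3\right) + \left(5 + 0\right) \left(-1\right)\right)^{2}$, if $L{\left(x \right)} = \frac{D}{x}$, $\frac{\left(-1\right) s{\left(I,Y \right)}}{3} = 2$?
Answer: $\frac{4}{9} \approx 0.44444$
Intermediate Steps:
$s{\left(I,Y \right)} = -6$ ($s{\left(I,Y \right)} = \left(-3\right) 2 = -6$)
$L{\left(x \right)} = - \frac{4}{x}$
$\left(\left(\left(0 - -2\right) L{\left(s{\left(-5,4 \right)} \right)} + 3\right) + \left(5 + 0\right) \left(-1\right)\right)^{2} = \left(\left(\left(0 - -2\right) \left(- \frac{4}{-6}\right) + 3\right) + \left(5 + 0\right) \left(-1\right)\right)^{2} = \left(\left(\left(0 + 2\right) \left(\left(-4\right) \left(- \frac{1}{6}\right)\right) + 3\right) + 5 \left(-1\right)\right)^{2} = \left(\left(2 \cdot \frac{2}{3} + 3\right) - 5\right)^{2} = \left(\left(\frac{4}{3} + 3\right) - 5\right)^{2} = \left(\frac{13}{3} - 5\right)^{2} = \left(- \frac{2}{3}\right)^{2} = \frac{4}{9}$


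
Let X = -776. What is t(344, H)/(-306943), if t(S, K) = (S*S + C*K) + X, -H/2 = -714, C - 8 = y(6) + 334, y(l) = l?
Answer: -614504/306943 ≈ -2.0020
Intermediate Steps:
C = 348 (C = 8 + (6 + 334) = 8 + 340 = 348)
H = 1428 (H = -2*(-714) = 1428)
t(S, K) = -776 + S² + 348*K (t(S, K) = (S*S + 348*K) - 776 = (S² + 348*K) - 776 = -776 + S² + 348*K)
t(344, H)/(-306943) = (-776 + 344² + 348*1428)/(-306943) = (-776 + 118336 + 496944)*(-1/306943) = 614504*(-1/306943) = -614504/306943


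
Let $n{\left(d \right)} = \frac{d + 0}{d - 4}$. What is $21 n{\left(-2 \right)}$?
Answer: $7$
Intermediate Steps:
$n{\left(d \right)} = \frac{d}{-4 + d}$
$21 n{\left(-2 \right)} = 21 \left(- \frac{2}{-4 - 2}\right) = 21 \left(- \frac{2}{-6}\right) = 21 \left(\left(-2\right) \left(- \frac{1}{6}\right)\right) = 21 \cdot \frac{1}{3} = 7$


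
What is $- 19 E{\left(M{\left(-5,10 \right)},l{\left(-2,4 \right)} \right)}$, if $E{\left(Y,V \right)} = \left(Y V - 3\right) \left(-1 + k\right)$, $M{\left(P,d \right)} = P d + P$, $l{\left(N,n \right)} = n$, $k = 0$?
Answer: $-4237$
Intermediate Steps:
$M{\left(P,d \right)} = P + P d$
$E{\left(Y,V \right)} = 3 - V Y$ ($E{\left(Y,V \right)} = \left(Y V - 3\right) \left(-1 + 0\right) = \left(V Y - 3\right) \left(-1\right) = \left(-3 + V Y\right) \left(-1\right) = 3 - V Y$)
$- 19 E{\left(M{\left(-5,10 \right)},l{\left(-2,4 \right)} \right)} = - 19 \left(3 - 4 \left(- 5 \left(1 + 10\right)\right)\right) = - 19 \left(3 - 4 \left(\left(-5\right) 11\right)\right) = - 19 \left(3 - 4 \left(-55\right)\right) = - 19 \left(3 + 220\right) = \left(-19\right) 223 = -4237$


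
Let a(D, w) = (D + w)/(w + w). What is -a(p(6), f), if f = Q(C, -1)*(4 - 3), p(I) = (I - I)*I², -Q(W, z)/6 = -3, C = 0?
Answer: -½ ≈ -0.50000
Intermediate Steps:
Q(W, z) = 18 (Q(W, z) = -6*(-3) = 18)
p(I) = 0 (p(I) = 0*I² = 0)
f = 18 (f = 18*(4 - 3) = 18*1 = 18)
a(D, w) = (D + w)/(2*w) (a(D, w) = (D + w)/((2*w)) = (D + w)*(1/(2*w)) = (D + w)/(2*w))
-a(p(6), f) = -(0 + 18)/(2*18) = -18/(2*18) = -1*½ = -½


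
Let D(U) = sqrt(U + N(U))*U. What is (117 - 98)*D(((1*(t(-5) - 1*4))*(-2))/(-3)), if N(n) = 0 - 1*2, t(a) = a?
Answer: -228*I*sqrt(2) ≈ -322.44*I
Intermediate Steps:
N(n) = -2 (N(n) = 0 - 2 = -2)
D(U) = U*sqrt(-2 + U) (D(U) = sqrt(U - 2)*U = sqrt(-2 + U)*U = U*sqrt(-2 + U))
(117 - 98)*D(((1*(t(-5) - 1*4))*(-2))/(-3)) = (117 - 98)*((((1*(-5 - 1*4))*(-2))/(-3))*sqrt(-2 + ((1*(-5 - 1*4))*(-2))/(-3))) = 19*((-1*(-5 - 4)*(-2)/3)*sqrt(-2 - 1*(-5 - 4)*(-2)/3)) = 19*((-1*(-9)*(-2)/3)*sqrt(-2 - 1*(-9)*(-2)/3)) = 19*((-(-3)*(-2))*sqrt(-2 - (-3)*(-2))) = 19*((-1/3*18)*sqrt(-2 - 1/3*18)) = 19*(-6*sqrt(-2 - 6)) = 19*(-12*I*sqrt(2)) = -228*I*sqrt(2)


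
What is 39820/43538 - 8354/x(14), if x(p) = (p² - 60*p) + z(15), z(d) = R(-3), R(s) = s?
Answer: 17703636/1280413 ≈ 13.827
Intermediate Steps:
z(d) = -3
x(p) = -3 + p² - 60*p (x(p) = (p² - 60*p) - 3 = -3 + p² - 60*p)
39820/43538 - 8354/x(14) = 39820/43538 - 8354/(-3 + 14² - 60*14) = 39820*(1/43538) - 8354/(-3 + 196 - 840) = 1810/1979 - 8354/(-647) = 1810/1979 - 8354*(-1/647) = 1810/1979 + 8354/647 = 17703636/1280413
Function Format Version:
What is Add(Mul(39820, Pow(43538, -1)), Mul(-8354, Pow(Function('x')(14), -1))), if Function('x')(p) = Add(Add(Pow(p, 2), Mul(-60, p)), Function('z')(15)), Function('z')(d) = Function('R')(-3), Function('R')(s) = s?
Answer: Rational(17703636, 1280413) ≈ 13.827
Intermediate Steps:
Function('z')(d) = -3
Function('x')(p) = Add(-3, Pow(p, 2), Mul(-60, p)) (Function('x')(p) = Add(Add(Pow(p, 2), Mul(-60, p)), -3) = Add(-3, Pow(p, 2), Mul(-60, p)))
Add(Mul(39820, Pow(43538, -1)), Mul(-8354, Pow(Function('x')(14), -1))) = Add(Mul(39820, Pow(43538, -1)), Mul(-8354, Pow(Add(-3, Pow(14, 2), Mul(-60, 14)), -1))) = Add(Mul(39820, Rational(1, 43538)), Mul(-8354, Pow(Add(-3, 196, -840), -1))) = Add(Rational(1810, 1979), Mul(-8354, Pow(-647, -1))) = Add(Rational(1810, 1979), Mul(-8354, Rational(-1, 647))) = Add(Rational(1810, 1979), Rational(8354, 647)) = Rational(17703636, 1280413)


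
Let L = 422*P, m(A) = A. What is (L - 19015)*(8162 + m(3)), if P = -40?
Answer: -293082675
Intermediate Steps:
L = -16880 (L = 422*(-40) = -16880)
(L - 19015)*(8162 + m(3)) = (-16880 - 19015)*(8162 + 3) = -35895*8165 = -293082675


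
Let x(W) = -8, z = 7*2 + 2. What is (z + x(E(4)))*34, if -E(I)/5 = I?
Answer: 272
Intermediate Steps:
E(I) = -5*I
z = 16 (z = 14 + 2 = 16)
(z + x(E(4)))*34 = (16 - 8)*34 = 8*34 = 272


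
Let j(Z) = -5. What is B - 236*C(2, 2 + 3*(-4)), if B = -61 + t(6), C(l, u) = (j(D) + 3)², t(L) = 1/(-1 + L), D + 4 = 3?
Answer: -5024/5 ≈ -1004.8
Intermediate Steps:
D = -1 (D = -4 + 3 = -1)
C(l, u) = 4 (C(l, u) = (-5 + 3)² = (-2)² = 4)
B = -304/5 (B = -61 + 1/(-1 + 6) = -61 + 1/5 = -61 + ⅕ = -304/5 ≈ -60.800)
B - 236*C(2, 2 + 3*(-4)) = -304/5 - 236*4 = -304/5 - 944 = -5024/5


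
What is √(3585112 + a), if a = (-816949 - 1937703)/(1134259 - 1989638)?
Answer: 10*√26231328462766259/855379 ≈ 1893.4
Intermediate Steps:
a = 2754652/855379 (a = -2754652/(-855379) = -2754652*(-1/855379) = 2754652/855379 ≈ 3.2204)
√(3585112 + a) = √(3585112 + 2754652/855379) = √(3066632272100/855379) = 10*√26231328462766259/855379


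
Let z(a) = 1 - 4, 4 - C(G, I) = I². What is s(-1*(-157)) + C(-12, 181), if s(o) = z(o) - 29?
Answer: -32789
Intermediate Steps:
C(G, I) = 4 - I²
z(a) = -3
s(o) = -32 (s(o) = -3 - 29 = -32)
s(-1*(-157)) + C(-12, 181) = -32 + (4 - 1*181²) = -32 + (4 - 1*32761) = -32 + (4 - 32761) = -32 - 32757 = -32789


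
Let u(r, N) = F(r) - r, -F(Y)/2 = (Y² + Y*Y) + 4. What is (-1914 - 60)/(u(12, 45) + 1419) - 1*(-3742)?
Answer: 3077692/823 ≈ 3739.6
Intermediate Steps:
F(Y) = -8 - 4*Y² (F(Y) = -2*((Y² + Y*Y) + 4) = -2*((Y² + Y²) + 4) = -2*(2*Y² + 4) = -2*(4 + 2*Y²) = -8 - 4*Y²)
u(r, N) = -8 - r - 4*r² (u(r, N) = (-8 - 4*r²) - r = -8 - r - 4*r²)
(-1914 - 60)/(u(12, 45) + 1419) - 1*(-3742) = (-1914 - 60)/((-8 - 1*12 - 4*12²) + 1419) - 1*(-3742) = -1974/((-8 - 12 - 4*144) + 1419) + 3742 = -1974/((-8 - 12 - 576) + 1419) + 3742 = -1974/(-596 + 1419) + 3742 = -1974/823 + 3742 = 3077692/823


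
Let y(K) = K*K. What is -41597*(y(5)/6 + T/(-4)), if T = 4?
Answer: -790343/6 ≈ -1.3172e+5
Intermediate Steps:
y(K) = K**2
-41597*(y(5)/6 + T/(-4)) = -41597*(5**2/6 + 4/(-4)) = -41597*(25*(1/6) + 4*(-1/4)) = -41597*(25/6 - 1) = -41597*19/6 = -790343/6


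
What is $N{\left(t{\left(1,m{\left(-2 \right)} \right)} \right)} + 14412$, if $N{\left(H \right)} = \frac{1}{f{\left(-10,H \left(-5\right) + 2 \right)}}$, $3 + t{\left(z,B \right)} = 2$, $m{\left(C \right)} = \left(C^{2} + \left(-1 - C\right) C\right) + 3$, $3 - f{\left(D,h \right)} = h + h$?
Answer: $\frac{158531}{11} \approx 14412.0$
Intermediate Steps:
$f{\left(D,h \right)} = 3 - 2 h$ ($f{\left(D,h \right)} = 3 - \left(h + h\right) = 3 - 2 h$)
$m{\left(C \right)} = 3 + C^{2} + C \left(-1 - C\right)$ ($m{\left(C \right)} = \left(C^{2} + C \left(-1 - C\right)\right) + 3 = 3 + C^{2} + C \left(-1 - C\right)$)
$t{\left(z,B \right)} = -1$ ($t{\left(z,B \right)} = -3 + 2 = -1$)
$N{\left(H \right)} = \frac{1}{-1 + 10 H}$ ($N{\left(H \right)} = \frac{1}{3 - 2 \left(H \left(-5\right) + 2\right)} = \frac{1}{3 - 2 \left(- 5 H + 2\right)} = \frac{1}{3 - 2 \left(2 - 5 H\right)} = \frac{1}{3 + \left(-4 + 10 H\right)} = \frac{1}{-1 + 10 H}$)
$N{\left(t{\left(1,m{\left(-2 \right)} \right)} \right)} + 14412 = \frac{1}{-1 + 10 \left(-1\right)} + 14412 = \frac{1}{-1 - 10} + 14412 = \frac{1}{-11} + 14412 = - \frac{1}{11} + 14412 = \frac{158531}{11}$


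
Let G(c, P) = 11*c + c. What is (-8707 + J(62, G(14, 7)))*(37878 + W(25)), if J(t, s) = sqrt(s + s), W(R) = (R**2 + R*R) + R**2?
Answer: -346129371 + 159012*sqrt(21) ≈ -3.4540e+8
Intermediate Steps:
W(R) = 3*R**2 (W(R) = (R**2 + R**2) + R**2 = 2*R**2 + R**2 = 3*R**2)
G(c, P) = 12*c
J(t, s) = sqrt(2)*sqrt(s) (J(t, s) = sqrt(2*s) = sqrt(2)*sqrt(s))
(-8707 + J(62, G(14, 7)))*(37878 + W(25)) = (-8707 + sqrt(2)*sqrt(12*14))*(37878 + 3*25**2) = (-8707 + sqrt(2)*sqrt(168))*(37878 + 3*625) = (-8707 + sqrt(2)*(2*sqrt(42)))*(37878 + 1875) = (-8707 + 4*sqrt(21))*39753 = -346129371 + 159012*sqrt(21)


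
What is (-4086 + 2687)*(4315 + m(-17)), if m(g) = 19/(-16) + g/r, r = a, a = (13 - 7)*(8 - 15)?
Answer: -2027958223/336 ≈ -6.0356e+6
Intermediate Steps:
a = -42 (a = 6*(-7) = -42)
r = -42
m(g) = -19/16 - g/42 (m(g) = 19/(-16) + g/(-42) = 19*(-1/16) + g*(-1/42) = -19/16 - g/42)
(-4086 + 2687)*(4315 + m(-17)) = (-4086 + 2687)*(4315 + (-19/16 - 1/42*(-17))) = -1399*(4315 + (-19/16 + 17/42)) = -1399*(4315 - 263/336) = -1399*1449577/336 = -2027958223/336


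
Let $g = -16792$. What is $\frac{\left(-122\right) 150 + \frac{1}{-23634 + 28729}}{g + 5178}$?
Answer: $\frac{93238499}{59173330} \approx 1.5757$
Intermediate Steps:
$\frac{\left(-122\right) 150 + \frac{1}{-23634 + 28729}}{g + 5178} = \frac{\left(-122\right) 150 + \frac{1}{-23634 + 28729}}{-16792 + 5178} = \frac{-18300 + \frac{1}{5095}}{-11614} = \left(-18300 + \frac{1}{5095}\right) \left(- \frac{1}{11614}\right) = \left(- \frac{93238499}{5095}\right) \left(- \frac{1}{11614}\right) = \frac{93238499}{59173330}$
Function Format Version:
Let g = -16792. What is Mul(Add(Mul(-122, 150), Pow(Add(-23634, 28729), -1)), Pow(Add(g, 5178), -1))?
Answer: Rational(93238499, 59173330) ≈ 1.5757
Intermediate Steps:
Mul(Add(Mul(-122, 150), Pow(Add(-23634, 28729), -1)), Pow(Add(g, 5178), -1)) = Mul(Add(Mul(-122, 150), Pow(Add(-23634, 28729), -1)), Pow(Add(-16792, 5178), -1)) = Mul(Add(-18300, Pow(5095, -1)), Pow(-11614, -1)) = Mul(Add(-18300, Rational(1, 5095)), Rational(-1, 11614)) = Mul(Rational(-93238499, 5095), Rational(-1, 11614)) = Rational(93238499, 59173330)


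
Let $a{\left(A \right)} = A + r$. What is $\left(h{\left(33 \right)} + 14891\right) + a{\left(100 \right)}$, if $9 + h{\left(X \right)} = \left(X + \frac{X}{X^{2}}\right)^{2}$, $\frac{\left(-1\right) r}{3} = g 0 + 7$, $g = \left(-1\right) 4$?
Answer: $\frac{17480629}{1089} \approx 16052.0$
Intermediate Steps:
$g = -4$
$r = -21$ ($r = - 3 \left(\left(-4\right) 0 + 7\right) = - 3 \left(0 + 7\right) = \left(-3\right) 7 = -21$)
$a{\left(A \right)} = -21 + A$ ($a{\left(A \right)} = A - 21 = -21 + A$)
$h{\left(X \right)} = -9 + \left(X + \frac{1}{X}\right)^{2}$ ($h{\left(X \right)} = -9 + \left(X + \frac{X}{X^{2}}\right)^{2} = -9 + \left(X + \frac{1}{X}\right)^{2}$)
$\left(h{\left(33 \right)} + 14891\right) + a{\left(100 \right)} = \left(\left(-7 + \frac{1}{1089} + 33^{2}\right) + 14891\right) + \left(-21 + 100\right) = \left(\left(-7 + \frac{1}{1089} + 1089\right) + 14891\right) + 79 = \left(\frac{1178299}{1089} + 14891\right) + 79 = \frac{17394598}{1089} + 79 = \frac{17480629}{1089}$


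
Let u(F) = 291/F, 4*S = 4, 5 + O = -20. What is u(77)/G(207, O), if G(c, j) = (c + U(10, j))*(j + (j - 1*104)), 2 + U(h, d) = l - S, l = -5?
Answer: -291/2359742 ≈ -0.00012332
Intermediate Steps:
O = -25 (O = -5 - 20 = -25)
S = 1 (S = (1/4)*4 = 1)
U(h, d) = -8 (U(h, d) = -2 + (-5 - 1*1) = -2 + (-5 - 1) = -2 - 6 = -8)
G(c, j) = (-104 + 2*j)*(-8 + c) (G(c, j) = (c - 8)*(j + (j - 1*104)) = (-8 + c)*(j + (j - 104)) = (-8 + c)*(j + (-104 + j)) = (-8 + c)*(-104 + 2*j) = (-104 + 2*j)*(-8 + c))
u(77)/G(207, O) = (291/77)/(832 - 104*207 - 16*(-25) + 2*207*(-25)) = (291*(1/77))/(832 - 21528 + 400 - 10350) = (291/77)/(-30646) = (291/77)*(-1/30646) = -291/2359742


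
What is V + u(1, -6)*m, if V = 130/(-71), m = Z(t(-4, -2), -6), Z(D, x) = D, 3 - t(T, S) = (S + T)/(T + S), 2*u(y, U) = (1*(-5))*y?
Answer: -485/71 ≈ -6.8310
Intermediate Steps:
u(y, U) = -5*y/2 (u(y, U) = ((1*(-5))*y)/2 = (-5*y)/2 = -5*y/2)
t(T, S) = 2 (t(T, S) = 3 - (S + T)/(T + S) = 3 - (S + T)/(S + T) = 3 - 1*1 = 3 - 1 = 2)
m = 2
V = -130/71 (V = 130*(-1/71) = -130/71 ≈ -1.8310)
V + u(1, -6)*m = -130/71 - 5/2*1*2 = -130/71 - 5/2*2 = -130/71 - 5 = -485/71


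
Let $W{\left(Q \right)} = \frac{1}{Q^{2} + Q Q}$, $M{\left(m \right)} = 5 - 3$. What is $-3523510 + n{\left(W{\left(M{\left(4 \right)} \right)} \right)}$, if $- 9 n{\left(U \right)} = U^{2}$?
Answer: $- \frac{2029541761}{576} \approx -3.5235 \cdot 10^{6}$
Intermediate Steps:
$M{\left(m \right)} = 2$
$W{\left(Q \right)} = \frac{1}{2 Q^{2}}$ ($W{\left(Q \right)} = \frac{1}{Q^{2} + Q^{2}} = \frac{1}{2 Q^{2}}$)
$n{\left(U \right)} = - \frac{U^{2}}{9}$
$-3523510 + n{\left(W{\left(M{\left(4 \right)} \right)} \right)} = -3523510 - \frac{\left(\frac{1}{2 \cdot 4}\right)^{2}}{9} = -3523510 - \frac{\left(\frac{1}{2} \cdot \frac{1}{4}\right)^{2}}{9} = -3523510 - \frac{1}{9 \cdot 64} = -3523510 - \frac{1}{576} = - \frac{2029541761}{576}$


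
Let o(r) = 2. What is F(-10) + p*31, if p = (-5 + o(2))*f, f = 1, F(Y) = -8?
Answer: -101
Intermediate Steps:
p = -3 (p = (-5 + 2)*1 = -3*1 = -3)
F(-10) + p*31 = -8 - 3*31 = -8 - 93 = -101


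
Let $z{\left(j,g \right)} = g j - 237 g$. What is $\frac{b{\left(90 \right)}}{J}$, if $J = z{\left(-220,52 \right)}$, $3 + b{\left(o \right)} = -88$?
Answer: $\frac{7}{1828} \approx 0.0038293$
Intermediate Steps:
$b{\left(o \right)} = -91$ ($b{\left(o \right)} = -3 - 88 = -91$)
$z{\left(j,g \right)} = - 237 g + g j$
$J = -23764$ ($J = 52 \left(-237 - 220\right) = 52 \left(-457\right) = -23764$)
$\frac{b{\left(90 \right)}}{J} = - \frac{91}{-23764} = \left(-91\right) \left(- \frac{1}{23764}\right) = \frac{7}{1828}$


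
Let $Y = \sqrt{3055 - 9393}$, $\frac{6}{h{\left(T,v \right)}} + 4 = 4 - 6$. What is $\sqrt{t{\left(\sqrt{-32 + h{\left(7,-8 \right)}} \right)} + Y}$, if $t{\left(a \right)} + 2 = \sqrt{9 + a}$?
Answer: $\sqrt{-2 + \sqrt{9 + i \sqrt{33}} + i \sqrt{6338}} \approx 6.3903 + 6.3007 i$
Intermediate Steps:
$h{\left(T,v \right)} = -1$ ($h{\left(T,v \right)} = \frac{6}{-4 + \left(4 - 6\right)} = \frac{6}{-4 - 2} = \frac{6}{-6} = 6 \left(- \frac{1}{6}\right) = -1$)
$Y = i \sqrt{6338}$ ($Y = \sqrt{-6338} = i \sqrt{6338} \approx 79.612 i$)
$t{\left(a \right)} = -2 + \sqrt{9 + a}$
$\sqrt{t{\left(\sqrt{-32 + h{\left(7,-8 \right)}} \right)} + Y} = \sqrt{\left(-2 + \sqrt{9 + \sqrt{-32 - 1}}\right) + i \sqrt{6338}} = \sqrt{\left(-2 + \sqrt{9 + \sqrt{-33}}\right) + i \sqrt{6338}} = \sqrt{\left(-2 + \sqrt{9 + i \sqrt{33}}\right) + i \sqrt{6338}} = \sqrt{-2 + \sqrt{9 + i \sqrt{33}} + i \sqrt{6338}}$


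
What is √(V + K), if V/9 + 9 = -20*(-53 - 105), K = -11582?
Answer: √16777 ≈ 129.53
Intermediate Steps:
V = 28359 (V = -81 + 9*(-20*(-53 - 105)) = -81 + 9*(-20*(-158)) = -81 + 9*3160 = -81 + 28440 = 28359)
√(V + K) = √(28359 - 11582) = √16777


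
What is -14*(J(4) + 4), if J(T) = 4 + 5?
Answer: -182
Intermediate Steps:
J(T) = 9
-14*(J(4) + 4) = -14*(9 + 4) = -14*13 = -182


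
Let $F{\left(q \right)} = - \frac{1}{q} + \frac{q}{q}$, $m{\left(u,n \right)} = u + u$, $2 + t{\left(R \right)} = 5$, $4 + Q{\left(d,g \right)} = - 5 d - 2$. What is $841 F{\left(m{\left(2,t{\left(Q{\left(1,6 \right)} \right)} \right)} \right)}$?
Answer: $\frac{2523}{4} \approx 630.75$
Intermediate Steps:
$Q{\left(d,g \right)} = -6 - 5 d$ ($Q{\left(d,g \right)} = -4 - \left(2 + 5 d\right) = -6 - 5 d$)
$t{\left(R \right)} = 3$ ($t{\left(R \right)} = -2 + 5 = 3$)
$m{\left(u,n \right)} = 2 u$
$F{\left(q \right)} = 1 - \frac{1}{q}$ ($F{\left(q \right)} = - \frac{1}{q} + 1 = 1 - \frac{1}{q}$)
$841 F{\left(m{\left(2,t{\left(Q{\left(1,6 \right)} \right)} \right)} \right)} = 841 \frac{-1 + 2 \cdot 2}{2 \cdot 2} = 841 \frac{-1 + 4}{4} = 841 \cdot \frac{1}{4} \cdot 3 = 841 \cdot \frac{3}{4} = \frac{2523}{4}$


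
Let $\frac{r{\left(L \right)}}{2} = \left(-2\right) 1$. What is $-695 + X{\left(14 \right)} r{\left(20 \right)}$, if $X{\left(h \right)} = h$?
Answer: $-751$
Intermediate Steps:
$r{\left(L \right)} = -4$ ($r{\left(L \right)} = 2 \left(\left(-2\right) 1\right) = 2 \left(-2\right) = -4$)
$-695 + X{\left(14 \right)} r{\left(20 \right)} = -695 + 14 \left(-4\right) = -695 - 56 = -751$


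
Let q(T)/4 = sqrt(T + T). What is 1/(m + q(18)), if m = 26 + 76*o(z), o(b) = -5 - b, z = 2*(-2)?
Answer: -1/26 ≈ -0.038462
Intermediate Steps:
z = -4
q(T) = 4*sqrt(2)*sqrt(T) (q(T) = 4*sqrt(T + T) = 4*sqrt(2*T) = 4*(sqrt(2)*sqrt(T)) = 4*sqrt(2)*sqrt(T))
m = -50 (m = 26 + 76*(-5 - 1*(-4)) = 26 + 76*(-5 + 4) = 26 + 76*(-1) = 26 - 76 = -50)
1/(m + q(18)) = 1/(-50 + 4*sqrt(2)*sqrt(18)) = 1/(-50 + 4*sqrt(2)*(3*sqrt(2))) = 1/(-50 + 24) = 1/(-26) = -1/26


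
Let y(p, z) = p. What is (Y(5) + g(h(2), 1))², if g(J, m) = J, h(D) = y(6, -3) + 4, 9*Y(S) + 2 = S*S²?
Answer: 5041/9 ≈ 560.11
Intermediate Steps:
Y(S) = -2/9 + S³/9 (Y(S) = -2/9 + (S*S²)/9 = -2/9 + S³/9)
h(D) = 10 (h(D) = 6 + 4 = 10)
(Y(5) + g(h(2), 1))² = ((-2/9 + (⅑)*5³) + 10)² = ((-2/9 + (⅑)*125) + 10)² = ((-2/9 + 125/9) + 10)² = (41/3 + 10)² = (71/3)² = 5041/9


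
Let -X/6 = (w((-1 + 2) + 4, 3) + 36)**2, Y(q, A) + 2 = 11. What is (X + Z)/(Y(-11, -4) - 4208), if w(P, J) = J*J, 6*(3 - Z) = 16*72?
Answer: 12339/4199 ≈ 2.9386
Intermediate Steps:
Y(q, A) = 9 (Y(q, A) = -2 + 11 = 9)
Z = -189 (Z = 3 - 8*72/3 = 3 - 1/6*1152 = 3 - 192 = -189)
w(P, J) = J**2
X = -12150 (X = -6*(3**2 + 36)**2 = -6*(9 + 36)**2 = -6*45**2 = -6*2025 = -12150)
(X + Z)/(Y(-11, -4) - 4208) = (-12150 - 189)/(9 - 4208) = -12339/(-4199) = -12339*(-1/4199) = 12339/4199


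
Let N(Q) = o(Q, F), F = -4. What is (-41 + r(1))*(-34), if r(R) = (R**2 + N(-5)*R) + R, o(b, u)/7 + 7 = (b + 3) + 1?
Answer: 3230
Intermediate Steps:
o(b, u) = -21 + 7*b (o(b, u) = -49 + 7*((b + 3) + 1) = -49 + 7*((3 + b) + 1) = -49 + 7*(4 + b) = -49 + (28 + 7*b) = -21 + 7*b)
N(Q) = -21 + 7*Q
r(R) = R**2 - 55*R (r(R) = (R**2 + (-21 + 7*(-5))*R) + R = (R**2 + (-21 - 35)*R) + R = (R**2 - 56*R) + R = R**2 - 55*R)
(-41 + r(1))*(-34) = (-41 + 1*(-55 + 1))*(-34) = (-41 + 1*(-54))*(-34) = (-41 - 54)*(-34) = -95*(-34) = 3230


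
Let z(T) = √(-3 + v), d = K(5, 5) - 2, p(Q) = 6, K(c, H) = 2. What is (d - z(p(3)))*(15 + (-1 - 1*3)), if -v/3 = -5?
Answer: -22*√3 ≈ -38.105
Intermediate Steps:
v = 15 (v = -3*(-5) = 15)
d = 0 (d = 2 - 2 = 0)
z(T) = 2*√3 (z(T) = √(-3 + 15) = √12 = 2*√3)
(d - z(p(3)))*(15 + (-1 - 1*3)) = (0 - 2*√3)*(15 + (-1 - 1*3)) = (0 - 2*√3)*(15 + (-1 - 3)) = (-2*√3)*(15 - 4) = -2*√3*11 = -22*√3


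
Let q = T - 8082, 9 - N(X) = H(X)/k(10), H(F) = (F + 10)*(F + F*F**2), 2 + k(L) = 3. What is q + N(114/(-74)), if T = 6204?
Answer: -3420417171/1874161 ≈ -1825.0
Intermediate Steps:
k(L) = 1 (k(L) = -2 + 3 = 1)
H(F) = (10 + F)*(F + F**3)
N(X) = 9 - X*(10 + X + X**3 + 10*X**2) (N(X) = 9 - X*(10 + X + X**3 + 10*X**2)/1 = 9 - X*(10 + X + X**3 + 10*X**2))
q = -1878 (q = 6204 - 8082 = -1878)
q + N(114/(-74)) = -1878 + (9 - 114/(-74)*(10 + 114/(-74) + (114/(-74))**3 + 10*(114/(-74))**2)) = -1878 + (9 - 114*(-1/74)*(10 + 114*(-1/74) + (114*(-1/74))**3 + 10*(114*(-1/74))**2)) = -1878 + (9 - 1*(-57/37)*(10 - 57/37 + (-57/37)**3 + 10*(-57/37)**2)) = -1878 + (9 - 1*(-57/37)*(10 - 57/37 - 185193/50653 + 10*(3249/1369))) = -1878 + (9 - 1*(-57/37)*(10 - 57/37 - 185193/50653 + 32490/1369)) = -1878 + (9 - 1*(-57/37)*1445434/50653) = -1878 + (9 + 82389738/1874161) = -1878 + 99257187/1874161 = -3420417171/1874161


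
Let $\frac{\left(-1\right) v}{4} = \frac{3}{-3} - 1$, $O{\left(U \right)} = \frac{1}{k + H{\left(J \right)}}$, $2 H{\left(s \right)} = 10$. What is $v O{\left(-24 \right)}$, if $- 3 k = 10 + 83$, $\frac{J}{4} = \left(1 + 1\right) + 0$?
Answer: $- \frac{4}{13} \approx -0.30769$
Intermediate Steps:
$J = 8$ ($J = 4 \left(\left(1 + 1\right) + 0\right) = 4 \left(2 + 0\right) = 4 \cdot 2 = 8$)
$H{\left(s \right)} = 5$ ($H{\left(s \right)} = \frac{1}{2} \cdot 10 = 5$)
$k = -31$ ($k = - \frac{10 + 83}{3} = \left(- \frac{1}{3}\right) 93 = -31$)
$O{\left(U \right)} = - \frac{1}{26}$ ($O{\left(U \right)} = \frac{1}{-31 + 5} = \frac{1}{-26} = - \frac{1}{26}$)
$v = 8$ ($v = - 4 \left(\frac{3}{-3} - 1\right) = - 4 \left(3 \left(- \frac{1}{3}\right) - 1\right) = - 4 \left(-1 - 1\right) = \left(-4\right) \left(-2\right) = 8$)
$v O{\left(-24 \right)} = 8 \left(- \frac{1}{26}\right) = - \frac{4}{13}$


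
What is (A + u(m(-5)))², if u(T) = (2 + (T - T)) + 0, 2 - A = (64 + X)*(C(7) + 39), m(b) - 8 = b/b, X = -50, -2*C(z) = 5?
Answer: 257049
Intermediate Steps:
C(z) = -5/2 (C(z) = -½*5 = -5/2)
m(b) = 9 (m(b) = 8 + b/b = 8 + 1 = 9)
A = -509 (A = 2 - (64 - 50)*(-5/2 + 39) = 2 - 14*73/2 = 2 - 1*511 = 2 - 511 = -509)
u(T) = 2 (u(T) = (2 + 0) + 0 = 2 + 0 = 2)
(A + u(m(-5)))² = (-509 + 2)² = (-507)² = 257049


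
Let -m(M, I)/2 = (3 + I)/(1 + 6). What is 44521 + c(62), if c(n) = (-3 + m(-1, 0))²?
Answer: 2182258/49 ≈ 44536.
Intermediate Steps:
m(M, I) = -6/7 - 2*I/7 (m(M, I) = -2*(3 + I)/(1 + 6) = -2*(3 + I)/7 = -2*(3/7 + I/7) = -6/7 - 2*I/7)
c(n) = 729/49 (c(n) = (-3 + (-6/7 - 2/7*0))² = (-3 + (-6/7 + 0))² = (-3 - 6/7)² = (-27/7)² = 729/49)
44521 + c(62) = 44521 + 729/49 = 2182258/49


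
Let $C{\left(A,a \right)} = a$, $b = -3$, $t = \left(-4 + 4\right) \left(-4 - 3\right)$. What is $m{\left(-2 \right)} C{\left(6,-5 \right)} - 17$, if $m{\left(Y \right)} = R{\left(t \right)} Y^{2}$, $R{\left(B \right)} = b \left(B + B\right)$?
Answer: $-17$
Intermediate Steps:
$t = 0$ ($t = 0 \left(-7\right) = 0$)
$R{\left(B \right)} = - 6 B$ ($R{\left(B \right)} = - 3 \left(B + B\right) = - 3 \cdot 2 B = - 6 B$)
$m{\left(Y \right)} = 0$ ($m{\left(Y \right)} = \left(-6\right) 0 Y^{2} = 0 Y^{2} = 0$)
$m{\left(-2 \right)} C{\left(6,-5 \right)} - 17 = 0 \left(-5\right) - 17 = 0 - 17 = -17$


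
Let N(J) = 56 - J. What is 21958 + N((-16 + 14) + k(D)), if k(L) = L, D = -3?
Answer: 22019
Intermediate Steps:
21958 + N((-16 + 14) + k(D)) = 21958 + (56 - ((-16 + 14) - 3)) = 21958 + (56 - (-2 - 3)) = 21958 + (56 - 1*(-5)) = 21958 + (56 + 5) = 21958 + 61 = 22019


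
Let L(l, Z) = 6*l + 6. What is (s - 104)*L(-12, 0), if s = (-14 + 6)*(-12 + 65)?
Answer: 34848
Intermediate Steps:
L(l, Z) = 6 + 6*l
s = -424 (s = -8*53 = -424)
(s - 104)*L(-12, 0) = (-424 - 104)*(6 + 6*(-12)) = -528*(6 - 72) = -528*(-66) = 34848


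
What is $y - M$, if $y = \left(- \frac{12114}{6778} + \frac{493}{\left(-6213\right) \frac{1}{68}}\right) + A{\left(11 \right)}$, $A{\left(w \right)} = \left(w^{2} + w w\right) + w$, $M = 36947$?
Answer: $- \frac{772774861735}{21055857} \approx -36701.0$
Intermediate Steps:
$A{\left(w \right)} = w + 2 w^{2}$ ($A{\left(w \right)} = \left(w^{2} + w^{2}\right) + w = 2 w^{2} + w = w + 2 w^{2}$)
$y = \frac{5175886844}{21055857}$ ($y = \left(- \frac{12114}{6778} + \frac{493}{\left(-6213\right) \frac{1}{68}}\right) + 11 \left(1 + 2 \cdot 11\right) = \left(\left(-12114\right) \frac{1}{6778} + \frac{493}{\left(-6213\right) \frac{1}{68}}\right) + 11 \left(1 + 22\right) = \left(- \frac{6057}{3389} + \frac{493}{- \frac{6213}{68}}\right) + 11 \cdot 23 = \left(- \frac{6057}{3389} + 493 \left(- \frac{68}{6213}\right)\right) + 253 = \left(- \frac{6057}{3389} - \frac{33524}{6213}\right) + 253 = - \frac{151244977}{21055857} + 253 = \frac{5175886844}{21055857} \approx 245.82$)
$y - M = \frac{5175886844}{21055857} - 36947 = - \frac{772774861735}{21055857}$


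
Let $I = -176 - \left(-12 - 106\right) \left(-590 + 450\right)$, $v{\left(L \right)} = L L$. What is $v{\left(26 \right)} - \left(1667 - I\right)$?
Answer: $-17687$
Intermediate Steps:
$v{\left(L \right)} = L^{2}$
$I = -16696$ ($I = -176 - \left(-118\right) \left(-140\right) = -176 - 16520 = -16696$)
$v{\left(26 \right)} - \left(1667 - I\right) = 26^{2} - \left(1667 - -16696\right) = 676 - \left(1667 + 16696\right) = 676 - 18363 = -17687$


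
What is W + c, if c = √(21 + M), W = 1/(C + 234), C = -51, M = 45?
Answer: 1/183 + √66 ≈ 8.1295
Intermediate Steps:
W = 1/183 (W = 1/(-51 + 234) = 1/183 ≈ 0.0054645)
c = √66 (c = √(21 + 45) = √66 ≈ 8.1240)
W + c = 1/183 + √66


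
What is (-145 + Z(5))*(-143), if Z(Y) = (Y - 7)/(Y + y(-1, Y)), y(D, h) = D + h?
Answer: 186901/9 ≈ 20767.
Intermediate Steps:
Z(Y) = (-7 + Y)/(-1 + 2*Y) (Z(Y) = (Y - 7)/(Y + (-1 + Y)) = (-7 + Y)/(-1 + 2*Y))
(-145 + Z(5))*(-143) = (-145 + (-7 + 5)/(-1 + 2*5))*(-143) = (-145 - 2/(-1 + 10))*(-143) = (-145 - 2/9)*(-143) = -1307/9*(-143) = 186901/9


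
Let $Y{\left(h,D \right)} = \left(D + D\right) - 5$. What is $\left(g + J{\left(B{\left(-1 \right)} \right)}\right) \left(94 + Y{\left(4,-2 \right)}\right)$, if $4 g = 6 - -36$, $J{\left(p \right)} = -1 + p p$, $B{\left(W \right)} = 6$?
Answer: $\frac{7735}{2} \approx 3867.5$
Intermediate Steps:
$Y{\left(h,D \right)} = -5 + 2 D$ ($Y{\left(h,D \right)} = 2 D - 5 = -5 + 2 D$)
$J{\left(p \right)} = -1 + p^{2}$
$g = \frac{21}{2}$ ($g = \frac{6 - -36}{4} = \frac{6 + 36}{4} = \frac{1}{4} \cdot 42 = \frac{21}{2} \approx 10.5$)
$\left(g + J{\left(B{\left(-1 \right)} \right)}\right) \left(94 + Y{\left(4,-2 \right)}\right) = \left(\frac{21}{2} - \left(1 - 6^{2}\right)\right) \left(94 + \left(-5 + 2 \left(-2\right)\right)\right) = \left(\frac{21}{2} + \left(-1 + 36\right)\right) \left(94 - 9\right) = \left(\frac{21}{2} + 35\right) \left(94 - 9\right) = \frac{91}{2} \cdot 85 = \frac{7735}{2}$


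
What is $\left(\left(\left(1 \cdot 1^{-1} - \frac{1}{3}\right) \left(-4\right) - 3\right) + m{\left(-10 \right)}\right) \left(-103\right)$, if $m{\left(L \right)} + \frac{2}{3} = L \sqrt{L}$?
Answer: $\frac{1957}{3} + 1030 i \sqrt{10} \approx 652.33 + 3257.1 i$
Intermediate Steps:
$m{\left(L \right)} = - \frac{2}{3} + L^{\frac{3}{2}}$ ($m{\left(L \right)} = - \frac{2}{3} + L \sqrt{L} = - \frac{2}{3} + L^{\frac{3}{2}}$)
$\left(\left(\left(1 \cdot 1^{-1} - \frac{1}{3}\right) \left(-4\right) - 3\right) + m{\left(-10 \right)}\right) \left(-103\right) = \left(\left(\left(1 \cdot 1^{-1} - \frac{1}{3}\right) \left(-4\right) - 3\right) - \left(\frac{2}{3} - \left(-10\right)^{\frac{3}{2}}\right)\right) \left(-103\right) = \left(\left(\left(1 \cdot 1 - \frac{1}{3}\right) \left(-4\right) - 3\right) - \left(\frac{2}{3} + 10 i \sqrt{10}\right)\right) \left(-103\right) = \left(\left(\left(1 - \frac{1}{3}\right) \left(-4\right) - 3\right) - \left(\frac{2}{3} + 10 i \sqrt{10}\right)\right) \left(-103\right) = \left(\left(\frac{2}{3} \left(-4\right) - 3\right) - \left(\frac{2}{3} + 10 i \sqrt{10}\right)\right) \left(-103\right) = \left(\left(- \frac{8}{3} - 3\right) - \left(\frac{2}{3} + 10 i \sqrt{10}\right)\right) \left(-103\right) = \left(- \frac{17}{3} - \left(\frac{2}{3} + 10 i \sqrt{10}\right)\right) \left(-103\right) = \left(- \frac{19}{3} - 10 i \sqrt{10}\right) \left(-103\right) = \frac{1957}{3} + 1030 i \sqrt{10}$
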